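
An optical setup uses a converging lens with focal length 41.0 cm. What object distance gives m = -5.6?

48.3 cm

m = −d_i/d_o ⇒ d_i = −m·d_o.
1/f = 1/d_o + 1/d_i = 1/d_o − 1/(m·d_o) = (1 − 1/m)/d_o, so d_o = f(1 − 1/m) = (41.00)(1 − 1/(-5.6)) = 48.3 cm.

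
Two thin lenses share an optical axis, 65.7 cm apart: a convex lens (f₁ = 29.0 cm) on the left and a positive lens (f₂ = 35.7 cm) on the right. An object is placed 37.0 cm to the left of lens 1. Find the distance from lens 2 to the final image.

Lens 1: 1/d_i1 = 1/f₁ − 1/d_o1 = 1/(29.0) − 1/(37.0) = 0.007456, so d_i1 = 134.1 cm.
The intermediate image is 134.1 cm to the right of lens 1, which lies 68.40 cm to the right of lens 2 — a virtual object — so d_o2 = −68.40 cm.
Lens 2: 1/d_i2 = 1/f₂ − 1/d_o2 = 1/(35.7) − 1/(-68.40) = 0.04263, so d_i2 = 23.5 cm.
The final image is real, 23.5 cm to the right of lens 2 (overall magnification ≈ -1.2).

23.5 cm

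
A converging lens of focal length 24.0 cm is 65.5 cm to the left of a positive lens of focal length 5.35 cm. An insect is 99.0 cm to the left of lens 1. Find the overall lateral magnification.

m = +0.0601

Lens 1: 1/d_i1 = 1/(24.0) − 1/(99.0) = 0.03157, so d_i1 = 31.68 cm; m₁ = −d_i1/d_o1 = -0.3200.
d_o2 = 65.5 − (31.68) = 33.82 cm.
Lens 2: 1/d_i2 = 1/(5.35) − 1/(33.82) = 0.1573, so d_i2 = 6.355 cm; m₂ = −d_i2/d_o2 = -0.1879.
m = m₁·m₂ = (-0.3200)(-0.1879) = +0.0601.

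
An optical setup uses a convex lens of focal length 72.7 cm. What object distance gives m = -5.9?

m = −d_i/d_o ⇒ d_i = −m·d_o.
1/f = 1/d_o + 1/d_i = 1/d_o − 1/(m·d_o) = (1 − 1/m)/d_o, so d_o = f(1 − 1/m) = (72.70)(1 − 1/(-5.9)) = 85.0 cm.

85.0 cm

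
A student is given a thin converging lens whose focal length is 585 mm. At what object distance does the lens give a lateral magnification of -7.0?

669 mm

m = −d_i/d_o ⇒ d_i = −m·d_o.
1/f = 1/d_o + 1/d_i = 1/d_o − 1/(m·d_o) = (1 − 1/m)/d_o, so d_o = f(1 − 1/m) = (585.0)(1 − 1/(-7.0)) = 669 mm.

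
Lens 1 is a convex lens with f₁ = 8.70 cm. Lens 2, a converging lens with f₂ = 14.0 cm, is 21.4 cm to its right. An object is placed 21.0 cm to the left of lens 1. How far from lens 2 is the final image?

12.3 cm

Lens 1: 1/d_i1 = 1/f₁ − 1/d_o1 = 1/(8.70) − 1/(21.0) = 0.06732, so d_i1 = 14.85 cm.
The intermediate image is 14.85 cm to the right of lens 1, which is 21.4 − (14.85) = 6.550 cm to the left of lens 2, so d_o2 = +6.550 cm.
Lens 2: 1/d_i2 = 1/f₂ − 1/d_o2 = 1/(14.0) − 1/(6.550) = -0.08124, so d_i2 = -12.3 cm.
The final image is virtual, 12.3 cm to the left of lens 2 (overall magnification ≈ -1.3).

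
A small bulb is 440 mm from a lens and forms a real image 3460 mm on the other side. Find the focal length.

f = 390 mm (converging)

Real image ⇒ d_i = +3460 mm.
1/f = 1/d_o + 1/d_i = 1/(440) + 1/(3460) = 0.002562, so f = 390 mm.
Since f is positive, the lens is converging.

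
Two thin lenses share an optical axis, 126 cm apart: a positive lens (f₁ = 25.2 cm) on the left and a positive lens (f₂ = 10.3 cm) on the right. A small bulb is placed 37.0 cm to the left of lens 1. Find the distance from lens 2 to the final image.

Lens 1: 1/d_i1 = 1/f₁ − 1/d_o1 = 1/(25.2) − 1/(37.0) = 0.01266, so d_i1 = 79.02 cm.
The intermediate image is 79.02 cm to the right of lens 1, which is 126 − (79.02) = 46.98 cm to the left of lens 2, so d_o2 = +46.98 cm.
Lens 2: 1/d_i2 = 1/f₂ − 1/d_o2 = 1/(10.3) − 1/(46.98) = 0.07580, so d_i2 = 13.2 cm.
The final image is real, 13.2 cm to the right of lens 2 (overall magnification ≈ 0.60).

13.2 cm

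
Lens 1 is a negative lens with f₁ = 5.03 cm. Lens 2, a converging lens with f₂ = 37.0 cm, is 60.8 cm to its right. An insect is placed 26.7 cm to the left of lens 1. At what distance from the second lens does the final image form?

Lens 1 is diverging, so f₁ = −5.03 cm.
Lens 1: 1/d_i1 = 1/f₁ − 1/d_o1 = 1/(-5.03) − 1/(26.7) = -0.2363, so d_i1 = -4.233 cm.
The intermediate image is 4.233 cm to the left of lens 1 (virtual), which is 60.8 − (-4.233) = 65.03 cm to the left of lens 2, so d_o2 = +65.03 cm.
Lens 2: 1/d_i2 = 1/f₂ − 1/d_o2 = 1/(37.0) − 1/(65.03) = 0.01165, so d_i2 = 85.8 cm.
The final image is real, 85.8 cm to the right of lens 2 (overall magnification ≈ -0.21).

85.8 cm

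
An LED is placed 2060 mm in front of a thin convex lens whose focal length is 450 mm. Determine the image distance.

576 mm

Lens equation: 1/d_i = 1/f − 1/d_o = 1/(450.0) − 1/(2060) = 0.002222 − 0.0004854 = 0.001737, so d_i = 576 mm.
The image is real, inverted and reduced, on the far side of the lens.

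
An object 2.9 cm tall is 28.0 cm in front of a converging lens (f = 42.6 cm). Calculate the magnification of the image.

m = +2.92

1/d_i = 1/f − 1/d_o = 1/(42.60) − 1/(28.0) = -0.01224, so d_i = -81.70 cm.
m = −d_i/d_o = −(-81.70)/(28.0) = +2.92.
The image is virtual, upright and enlarged, on the same side as the object.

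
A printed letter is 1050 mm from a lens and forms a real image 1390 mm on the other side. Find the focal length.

Real image ⇒ d_i = +1390 mm.
1/f = 1/d_o + 1/d_i = 1/(1050) + 1/(1390) = 0.001672, so f = 598 mm.
Since f is positive, the lens is converging.

f = 598 mm (converging)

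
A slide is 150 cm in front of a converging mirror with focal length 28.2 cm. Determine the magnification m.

m = -0.232

1/d_i = 1/f − 1/d_o = 1/(28.20) − 1/(150) = 0.02879, so d_i = 34.73 cm.
m = −d_i/d_o = −(34.73)/(150) = -0.232.
The image is real, inverted and reduced, in front of the mirror.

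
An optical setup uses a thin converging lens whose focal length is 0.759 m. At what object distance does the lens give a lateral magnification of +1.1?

m = −d_i/d_o ⇒ d_i = −m·d_o.
1/f = 1/d_o + 1/d_i = 1/d_o − 1/(m·d_o) = (1 − 1/m)/d_o, so d_o = f(1 − 1/m) = (0.7590)(1 − 1/(+1.1)) = 0.0690 m.

0.0690 m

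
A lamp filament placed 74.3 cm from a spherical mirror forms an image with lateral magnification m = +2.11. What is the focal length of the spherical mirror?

m = −d_i/d_o ⇒ d_i = −m·d_o = −(+2.11)·(74.3) = -156.8 cm.
1/f = 1/d_o + 1/d_i = 1/(74.3) + 1/(-156.8) = 0.007081, so f = 141 cm.
Since f is positive, the spherical mirror is concave.

f = 141 cm (concave)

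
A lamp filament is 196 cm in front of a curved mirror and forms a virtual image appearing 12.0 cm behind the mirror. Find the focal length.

Virtual image ⇒ d_i = −12.0 cm.
1/f = 1/d_o + 1/d_i = 1/(196) + 1/(-12.0) = -0.07823, so f = -12.8 cm.
Since f is negative, the curved mirror is convex.

f = -12.8 cm (convex)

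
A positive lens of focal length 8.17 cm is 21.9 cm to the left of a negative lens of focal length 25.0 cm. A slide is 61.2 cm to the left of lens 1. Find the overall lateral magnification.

Lens 1: 1/d_i1 = 1/(8.17) − 1/(61.2) = 0.1061, so d_i1 = 9.429 cm; m₁ = −d_i1/d_o1 = -0.1541.
d_o2 = 21.9 − (9.429) = 12.47 cm.
f₂ = −25.0 cm (diverging).
Lens 2: 1/d_i2 = 1/(-25.0) − 1/(12.47) = -0.1202, so d_i2 = -8.320 cm; m₂ = −d_i2/d_o2 = +0.6672.
m = m₁·m₂ = (-0.1541)(+0.6672) = -0.103.

m = -0.103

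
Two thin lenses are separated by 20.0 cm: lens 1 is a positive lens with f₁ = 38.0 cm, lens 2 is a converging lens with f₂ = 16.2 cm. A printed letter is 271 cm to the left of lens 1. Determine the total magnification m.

Lens 1: 1/d_i1 = 1/(38.0) − 1/(271) = 0.02263, so d_i1 = 44.20 cm; m₁ = −d_i1/d_o1 = -0.1631.
d_o2 = 20.0 − (44.20) = -24.20 cm (virtual object).
Lens 2: 1/d_i2 = 1/(16.2) − 1/(-24.20) = 0.1031, so d_i2 = 9.704 cm; m₂ = −d_i2/d_o2 = +0.4010.
m = m₁·m₂ = (-0.1631)(+0.4010) = -0.0654.

m = -0.0654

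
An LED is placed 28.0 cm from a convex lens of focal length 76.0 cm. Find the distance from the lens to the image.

44.3 cm

Thin-lens equation: 1/s_i = 1/f − 1/s_o = 1/(76.00) − 1/(28.0) = 0.01316 − 0.03571 = -0.02256, so s_i = -44.3 cm.
The image is virtual, upright and enlarged, on the same side as the object.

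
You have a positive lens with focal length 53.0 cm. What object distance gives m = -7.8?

m = −d_i/d_o ⇒ d_i = −m·d_o.
1/f = 1/d_o + 1/d_i = 1/d_o − 1/(m·d_o) = (1 − 1/m)/d_o, so d_o = f(1 − 1/m) = (53.00)(1 − 1/(-7.8)) = 59.8 cm.

59.8 cm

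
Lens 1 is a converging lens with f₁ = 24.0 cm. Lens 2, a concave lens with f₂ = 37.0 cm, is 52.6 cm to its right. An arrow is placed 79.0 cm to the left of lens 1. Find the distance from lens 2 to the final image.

12.2 cm

Lens 1: 1/d_i1 = 1/f₁ − 1/d_o1 = 1/(24.0) − 1/(79.0) = 0.02901, so d_i1 = 34.47 cm.
The intermediate image is 34.47 cm to the right of lens 1, which is 52.6 − (34.47) = 18.13 cm to the left of lens 2, so d_o2 = +18.13 cm.
Lens 2 is diverging, so f₂ = −37.0 cm.
Lens 2: 1/d_i2 = 1/f₂ − 1/d_o2 = 1/(-37.0) − 1/(18.13) = -0.08218, so d_i2 = -12.2 cm.
The final image is virtual, 12.2 cm to the left of lens 2 (overall magnification ≈ -0.29).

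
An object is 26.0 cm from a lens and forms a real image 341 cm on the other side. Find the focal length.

Real image ⇒ d_i = +341 cm.
1/f = 1/d_o + 1/d_i = 1/(26.0) + 1/(341) = 0.04139, so f = 24.2 cm.
Since f is positive, the lens is converging.

f = 24.2 cm (converging)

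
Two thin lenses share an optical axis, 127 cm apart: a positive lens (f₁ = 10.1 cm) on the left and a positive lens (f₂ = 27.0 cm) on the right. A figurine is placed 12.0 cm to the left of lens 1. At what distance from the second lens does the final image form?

Lens 1: 1/d_i1 = 1/f₁ − 1/d_o1 = 1/(10.1) − 1/(12.0) = 0.01568, so d_i1 = 63.79 cm.
The intermediate image is 63.79 cm to the right of lens 1, which is 127 − (63.79) = 63.21 cm to the left of lens 2, so d_o2 = +63.21 cm.
Lens 2: 1/d_i2 = 1/f₂ − 1/d_o2 = 1/(27.0) − 1/(63.21) = 0.02122, so d_i2 = 47.1 cm.
The final image is real, 47.1 cm to the right of lens 2 (overall magnification ≈ 4.0).

47.1 cm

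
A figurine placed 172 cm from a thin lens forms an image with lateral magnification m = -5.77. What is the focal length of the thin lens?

f = 147 cm (converging)

m = −d_i/d_o ⇒ d_i = −m·d_o = −(-5.77)·(172) = 992.4 cm.
1/f = 1/d_o + 1/d_i = 1/(172) + 1/(992.4) = 0.006822, so f = 147 cm.
Since f is positive, the thin lens is converging.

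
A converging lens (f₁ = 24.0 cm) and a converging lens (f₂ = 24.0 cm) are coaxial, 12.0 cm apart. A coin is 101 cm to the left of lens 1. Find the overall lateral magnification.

m = -0.172

Lens 1: 1/d_i1 = 1/(24.0) − 1/(101) = 0.03177, so d_i1 = 31.48 cm; m₁ = −d_i1/d_o1 = -0.3117.
d_o2 = 12.0 − (31.48) = -19.48 cm (virtual object).
Lens 2: 1/d_i2 = 1/(24.0) − 1/(-19.48) = 0.09300, so d_i2 = 10.75 cm; m₂ = −d_i2/d_o2 = +0.5520.
m = m₁·m₂ = (-0.3117)(+0.5520) = -0.172.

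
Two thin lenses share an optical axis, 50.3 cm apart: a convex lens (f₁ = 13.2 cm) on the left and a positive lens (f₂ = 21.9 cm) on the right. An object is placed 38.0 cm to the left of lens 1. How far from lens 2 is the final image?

80.6 cm

Lens 1: 1/d_i1 = 1/f₁ − 1/d_o1 = 1/(13.2) − 1/(38.0) = 0.04944, so d_i1 = 20.23 cm.
The intermediate image is 20.23 cm to the right of lens 1, which is 50.3 − (20.23) = 30.07 cm to the left of lens 2, so d_o2 = +30.07 cm.
Lens 2: 1/d_i2 = 1/f₂ − 1/d_o2 = 1/(21.9) − 1/(30.07) = 0.01241, so d_i2 = 80.6 cm.
The final image is real, 80.6 cm to the right of lens 2 (overall magnification ≈ 1.4).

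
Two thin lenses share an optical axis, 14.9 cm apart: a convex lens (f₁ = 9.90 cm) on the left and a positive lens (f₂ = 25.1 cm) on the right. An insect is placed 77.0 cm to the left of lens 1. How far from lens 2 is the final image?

Lens 1: 1/d_i1 = 1/f₁ − 1/d_o1 = 1/(9.90) − 1/(77.0) = 0.08802, so d_i1 = 11.36 cm.
The intermediate image is 11.36 cm to the right of lens 1, which is 14.9 − (11.36) = 3.540 cm to the left of lens 2, so d_o2 = +3.540 cm.
Lens 2: 1/d_i2 = 1/f₂ − 1/d_o2 = 1/(25.1) − 1/(3.540) = -0.2426, so d_i2 = -4.12 cm.
The final image is virtual, 4.12 cm to the left of lens 2 (overall magnification ≈ -0.17).

4.12 cm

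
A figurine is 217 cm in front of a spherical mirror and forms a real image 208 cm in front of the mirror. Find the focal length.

f = 106 cm (concave)

Real image ⇒ d_i = +208 cm.
1/f = 1/d_o + 1/d_i = 1/(217) + 1/(208) = 0.009416, so f = 106 cm.
Since f is positive, the spherical mirror is concave.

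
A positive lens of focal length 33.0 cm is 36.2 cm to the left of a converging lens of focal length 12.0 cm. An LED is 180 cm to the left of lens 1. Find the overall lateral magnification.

Lens 1: 1/d_i1 = 1/(33.0) − 1/(180) = 0.02475, so d_i1 = 40.41 cm; m₁ = −d_i1/d_o1 = -0.2245.
d_o2 = 36.2 − (40.41) = -4.210 cm (virtual object).
Lens 2: 1/d_i2 = 1/(12.0) − 1/(-4.210) = 0.3209, so d_i2 = 3.117 cm; m₂ = −d_i2/d_o2 = +0.7403.
m = m₁·m₂ = (-0.2245)(+0.7403) = -0.166.

m = -0.166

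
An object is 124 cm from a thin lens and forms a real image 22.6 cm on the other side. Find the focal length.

f = 19.1 cm (converging)

Real image ⇒ d_i = +22.6 cm.
1/f = 1/d_o + 1/d_i = 1/(124) + 1/(22.6) = 0.05231, so f = 19.1 cm.
Since f is positive, the thin lens is converging.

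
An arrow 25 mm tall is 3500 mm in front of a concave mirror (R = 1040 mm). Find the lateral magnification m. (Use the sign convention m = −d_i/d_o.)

m = -0.174

f = R/2 = 1040/2 = 520.0 mm.
1/d_i = 1/f − 1/d_o = 1/(520.0) − 1/(3500) = 0.001637, so d_i = 610.7 mm.
m = −d_i/d_o = −(610.7)/(3500) = -0.174.
The image is real, inverted and reduced, in front of the mirror.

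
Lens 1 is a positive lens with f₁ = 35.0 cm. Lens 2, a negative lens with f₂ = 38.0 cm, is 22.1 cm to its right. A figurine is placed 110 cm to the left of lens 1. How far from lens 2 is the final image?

127 cm

Lens 1: 1/d_i1 = 1/f₁ − 1/d_o1 = 1/(35.0) − 1/(110) = 0.01948, so d_i1 = 51.33 cm.
The intermediate image is 51.33 cm to the right of lens 1, which lies 29.23 cm to the right of lens 2 — a virtual object — so d_o2 = −29.23 cm.
Lens 2 is diverging, so f₂ = −38.0 cm.
Lens 2: 1/d_i2 = 1/f₂ − 1/d_o2 = 1/(-38.0) − 1/(-29.23) = 0.007896, so d_i2 = 127 cm.
The final image is real, 127 cm to the right of lens 2 (overall magnification ≈ -2.0).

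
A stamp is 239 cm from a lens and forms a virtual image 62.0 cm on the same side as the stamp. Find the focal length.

Virtual image ⇒ d_i = −62.0 cm.
1/f = 1/d_o + 1/d_i = 1/(239) + 1/(-62.0) = -0.01194, so f = -83.7 cm.
Since f is negative, the lens is diverging.

f = -83.7 cm (diverging)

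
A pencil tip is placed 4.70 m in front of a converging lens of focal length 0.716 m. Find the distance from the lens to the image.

Thin-lens equation: 1/d_i = 1/f − 1/d_o = 1/(0.7160) − 1/(4.70) = 1.397 − 0.2128 = 1.184, so d_i = 0.845 m.
The image is real, inverted and reduced, on the far side of the lens.

0.845 m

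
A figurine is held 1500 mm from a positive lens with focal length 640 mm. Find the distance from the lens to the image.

1120 mm

Lens equation: 1/s_i = 1/f − 1/s_o = 1/(640.0) − 1/(1500) = 0.001563 − 0.0006667 = 0.0008958, so s_i = 1120 mm.
The image is real, inverted and reduced, on the far side of the lens.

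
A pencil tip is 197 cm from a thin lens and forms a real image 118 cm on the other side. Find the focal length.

Real image ⇒ d_i = +118 cm.
1/f = 1/d_o + 1/d_i = 1/(197) + 1/(118) = 0.01355, so f = 73.8 cm.
Since f is positive, the thin lens is converging.

f = 73.8 cm (converging)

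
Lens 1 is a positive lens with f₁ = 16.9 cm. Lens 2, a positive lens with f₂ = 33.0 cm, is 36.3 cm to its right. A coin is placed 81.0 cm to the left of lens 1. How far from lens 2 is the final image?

Lens 1: 1/d_i1 = 1/f₁ − 1/d_o1 = 1/(16.9) − 1/(81.0) = 0.04683, so d_i1 = 21.36 cm.
The intermediate image is 21.36 cm to the right of lens 1, which is 36.3 − (21.36) = 14.94 cm to the left of lens 2, so d_o2 = +14.94 cm.
Lens 2: 1/d_i2 = 1/f₂ − 1/d_o2 = 1/(33.0) − 1/(14.94) = -0.03663, so d_i2 = -27.3 cm.
The final image is virtual, 27.3 cm to the left of lens 2 (overall magnification ≈ -0.48).

27.3 cm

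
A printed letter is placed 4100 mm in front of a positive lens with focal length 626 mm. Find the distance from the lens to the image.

Lens equation: 1/q = 1/f − 1/p = 1/(626.0) − 1/(4100) = 0.001597 − 0.0002439 = 0.001354, so q = 739 mm.
The image is real, inverted and reduced, on the far side of the lens.

739 mm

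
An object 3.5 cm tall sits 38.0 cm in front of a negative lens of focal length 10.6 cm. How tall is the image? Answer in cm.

For a negative lens, f = -10.6 cm.
1/d_i = 1/f − 1/d_o = 1/(-10.60) − 1/(38.0) = -0.1207, so d_i = -8.288 cm.
m = −d_i/d_o = +0.2181.
|h_i| = |m|·h_o = 0.2181 × 3.5 = 0.763 cm. The image is virtual, upright and reduced, on the same side as the object.

0.763 cm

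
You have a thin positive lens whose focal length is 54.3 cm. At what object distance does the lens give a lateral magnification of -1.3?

m = −d_i/d_o ⇒ d_i = −m·d_o.
1/f = 1/d_o + 1/d_i = 1/d_o − 1/(m·d_o) = (1 − 1/m)/d_o, so d_o = f(1 − 1/m) = (54.30)(1 − 1/(-1.3)) = 96.1 cm.

96.1 cm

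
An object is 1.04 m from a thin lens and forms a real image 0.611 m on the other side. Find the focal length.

Real image ⇒ d_i = +0.611 m.
1/f = 1/d_o + 1/d_i = 1/(1.04) + 1/(0.611) = 2.598, so f = 0.385 m.
Since f is positive, the thin lens is converging.

f = 0.385 m (converging)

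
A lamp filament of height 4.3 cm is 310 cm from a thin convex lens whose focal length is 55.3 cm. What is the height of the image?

0.934 cm

1/d_i = 1/f − 1/d_o = 1/(55.30) − 1/(310) = 0.01486, so d_i = 67.31 cm.
m = −d_i/d_o = -0.2171.
|h_i| = |m|·h_o = 0.2171 × 4.3 = 0.934 cm. The image is real, inverted and reduced, on the far side of the lens.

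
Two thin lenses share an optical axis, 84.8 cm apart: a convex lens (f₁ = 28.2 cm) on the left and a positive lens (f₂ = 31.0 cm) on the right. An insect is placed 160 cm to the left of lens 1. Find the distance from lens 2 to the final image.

Lens 1: 1/d_i1 = 1/f₁ − 1/d_o1 = 1/(28.2) − 1/(160) = 0.02921, so d_i1 = 34.23 cm.
The intermediate image is 34.23 cm to the right of lens 1, which is 84.8 − (34.23) = 50.57 cm to the left of lens 2, so d_o2 = +50.57 cm.
Lens 2: 1/d_i2 = 1/f₂ − 1/d_o2 = 1/(31.0) − 1/(50.57) = 0.01248, so d_i2 = 80.1 cm.
The final image is real, 80.1 cm to the right of lens 2 (overall magnification ≈ 0.34).

80.1 cm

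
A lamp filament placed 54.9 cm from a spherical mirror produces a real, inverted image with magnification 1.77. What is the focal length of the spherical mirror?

m = −d_i/d_o ⇒ d_i = −m·d_o = −(-1.77)·(54.9) = 97.17 cm.
1/f = 1/d_o + 1/d_i = 1/(54.9) + 1/(97.17) = 0.02851, so f = 35.1 cm.
Since f is positive, the spherical mirror is concave.

f = 35.1 cm (concave)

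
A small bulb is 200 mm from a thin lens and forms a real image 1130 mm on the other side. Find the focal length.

Real image ⇒ d_i = +1130 mm.
1/f = 1/d_o + 1/d_i = 1/(200) + 1/(1130) = 0.005885, so f = 170 mm.
Since f is positive, the thin lens is converging.

f = 170 mm (converging)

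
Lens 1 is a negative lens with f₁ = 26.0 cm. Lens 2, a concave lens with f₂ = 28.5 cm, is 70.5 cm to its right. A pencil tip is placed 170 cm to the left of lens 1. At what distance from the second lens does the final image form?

21.8 cm

Lens 1 is diverging, so f₁ = −26.0 cm.
Lens 1: 1/d_i1 = 1/f₁ − 1/d_o1 = 1/(-26.0) − 1/(170) = -0.04434, so d_i1 = -22.55 cm.
The intermediate image is 22.55 cm to the left of lens 1 (virtual), which is 70.5 − (-22.55) = 93.05 cm to the left of lens 2, so d_o2 = +93.05 cm.
Lens 2 is diverging, so f₂ = −28.5 cm.
Lens 2: 1/d_i2 = 1/f₂ − 1/d_o2 = 1/(-28.5) − 1/(93.05) = -0.04583, so d_i2 = -21.8 cm.
The final image is virtual, 21.8 cm to the left of lens 2 (overall magnification ≈ 0.031).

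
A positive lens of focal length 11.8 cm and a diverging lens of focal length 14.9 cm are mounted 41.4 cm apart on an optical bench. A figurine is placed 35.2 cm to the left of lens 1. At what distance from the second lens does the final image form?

9.14 cm

Lens 1: 1/d_i1 = 1/f₁ − 1/d_o1 = 1/(11.8) − 1/(35.2) = 0.05634, so d_i1 = 17.75 cm.
The intermediate image is 17.75 cm to the right of lens 1, which is 41.4 − (17.75) = 23.65 cm to the left of lens 2, so d_o2 = +23.65 cm.
Lens 2 is diverging, so f₂ = −14.9 cm.
Lens 2: 1/d_i2 = 1/f₂ − 1/d_o2 = 1/(-14.9) − 1/(23.65) = -0.1094, so d_i2 = -9.14 cm.
The final image is virtual, 9.14 cm to the left of lens 2 (overall magnification ≈ -0.19).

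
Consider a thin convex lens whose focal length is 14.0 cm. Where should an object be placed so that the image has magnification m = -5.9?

16.4 cm

m = −d_i/d_o ⇒ d_i = −m·d_o.
1/f = 1/d_o + 1/d_i = 1/d_o − 1/(m·d_o) = (1 − 1/m)/d_o, so d_o = f(1 − 1/m) = (14.00)(1 − 1/(-5.9)) = 16.4 cm.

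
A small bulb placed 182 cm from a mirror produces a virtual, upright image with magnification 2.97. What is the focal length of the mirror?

f = 274 cm (concave)

m = −d_i/d_o ⇒ d_i = −m·d_o = −(+2.97)·(182) = -540.5 cm.
1/f = 1/d_o + 1/d_i = 1/(182) + 1/(-540.5) = 0.003644, so f = 274 cm.
Since f is positive, the mirror is concave.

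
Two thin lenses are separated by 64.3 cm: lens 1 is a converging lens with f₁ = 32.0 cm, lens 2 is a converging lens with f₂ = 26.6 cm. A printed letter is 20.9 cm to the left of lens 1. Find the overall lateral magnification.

m = -0.783

Lens 1: 1/d_i1 = 1/(32.0) − 1/(20.9) = -0.01660, so d_i1 = -60.25 cm; m₁ = −d_i1/d_o1 = +2.883.
d_o2 = 64.3 − (-60.25) = 124.5 cm.
Lens 2: 1/d_i2 = 1/(26.6) − 1/(124.5) = 0.02956, so d_i2 = 33.83 cm; m₂ = −d_i2/d_o2 = -0.2717.
m = m₁·m₂ = (+2.883)(-0.2717) = -0.783.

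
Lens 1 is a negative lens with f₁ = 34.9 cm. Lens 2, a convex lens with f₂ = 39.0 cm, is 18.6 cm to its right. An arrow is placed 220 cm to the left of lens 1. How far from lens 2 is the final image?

Lens 1 is diverging, so f₁ = −34.9 cm.
Lens 1: 1/d_i1 = 1/f₁ − 1/d_o1 = 1/(-34.9) − 1/(220) = -0.03320, so d_i1 = -30.12 cm.
The intermediate image is 30.12 cm to the left of lens 1 (virtual), which is 18.6 − (-30.12) = 48.72 cm to the left of lens 2, so d_o2 = +48.72 cm.
Lens 2: 1/d_i2 = 1/f₂ − 1/d_o2 = 1/(39.0) − 1/(48.72) = 0.005116, so d_i2 = 195 cm.
The final image is real, 195 cm to the right of lens 2 (overall magnification ≈ -0.55).

195 cm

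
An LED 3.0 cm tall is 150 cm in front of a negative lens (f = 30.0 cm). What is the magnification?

For a negative lens, f = -30.0 cm.
1/d_i = 1/f − 1/d_o = 1/(-30.00) − 1/(150) = -0.04000, so d_i = -25.00 cm.
m = −d_i/d_o = −(-25.00)/(150) = +0.167.
The image is virtual, upright and reduced, on the same side as the object.

m = +0.167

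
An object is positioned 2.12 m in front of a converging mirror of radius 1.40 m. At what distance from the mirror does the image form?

1.05 m

f = R/2 = 1.40/2 = 0.7000 m.
Mirror equation: 1/s_i = 1/f − 1/s_o = 1/(0.7000) − 1/(2.12) = 1.429 − 0.4717 = 0.9569, so s_i = 1.05 m.
The image is real, inverted and reduced, in front of the mirror.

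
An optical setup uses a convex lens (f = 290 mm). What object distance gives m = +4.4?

224 mm

m = −d_i/d_o ⇒ d_i = −m·d_o.
1/f = 1/d_o + 1/d_i = 1/d_o − 1/(m·d_o) = (1 − 1/m)/d_o, so d_o = f(1 − 1/m) = (290.0)(1 − 1/(+4.4)) = 224 mm.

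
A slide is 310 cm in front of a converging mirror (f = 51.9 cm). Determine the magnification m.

1/d_i = 1/f − 1/d_o = 1/(51.90) − 1/(310) = 0.01604, so d_i = 62.34 cm.
m = −d_i/d_o = −(62.34)/(310) = -0.201.
The image is real, inverted and reduced, in front of the mirror.

m = -0.201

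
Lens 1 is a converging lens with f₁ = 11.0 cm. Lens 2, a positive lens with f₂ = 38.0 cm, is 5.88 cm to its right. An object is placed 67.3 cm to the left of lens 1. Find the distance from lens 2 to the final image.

6.10 cm

Lens 1: 1/d_i1 = 1/f₁ − 1/d_o1 = 1/(11.0) − 1/(67.3) = 0.07605, so d_i1 = 13.15 cm.
The intermediate image is 13.15 cm to the right of lens 1, which lies 7.270 cm to the right of lens 2 — a virtual object — so d_o2 = −7.270 cm.
Lens 2: 1/d_i2 = 1/f₂ − 1/d_o2 = 1/(38.0) − 1/(-7.270) = 0.1639, so d_i2 = 6.10 cm.
The final image is real, 6.10 cm to the right of lens 2 (overall magnification ≈ -0.16).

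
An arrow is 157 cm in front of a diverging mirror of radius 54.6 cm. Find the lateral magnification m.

f = R/2 = 54.6/2 = 27.30 cm; for a diverging mirror, f = -27.30 cm.
1/d_i = 1/f − 1/d_o = 1/(-27.30) − 1/(157) = -0.04300, so d_i = -23.26 cm.
m = −d_i/d_o = −(-23.26)/(157) = +0.148.
The image is virtual, upright and reduced, behind the mirror.

m = +0.148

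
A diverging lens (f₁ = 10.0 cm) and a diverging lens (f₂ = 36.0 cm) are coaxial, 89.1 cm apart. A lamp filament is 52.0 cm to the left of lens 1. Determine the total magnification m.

m = +0.0435

f₁ = −10.0 cm (diverging).
Lens 1: 1/d_i1 = 1/(-10.0) − 1/(52.0) = -0.1192, so d_i1 = -8.387 cm; m₁ = −d_i1/d_o1 = +0.1613.
d_o2 = 89.1 − (-8.387) = 97.49 cm.
f₂ = −36.0 cm (diverging).
Lens 2: 1/d_i2 = 1/(-36.0) − 1/(97.49) = -0.03804, so d_i2 = -26.29 cm; m₂ = −d_i2/d_o2 = +0.2697.
m = m₁·m₂ = (+0.1613)(+0.2697) = +0.0435.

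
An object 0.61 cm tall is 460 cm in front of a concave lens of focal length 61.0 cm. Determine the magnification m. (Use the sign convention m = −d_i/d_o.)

For a concave lens, f = -61.0 cm.
1/d_i = 1/f − 1/d_o = 1/(-61.00) − 1/(460) = -0.01857, so d_i = -53.86 cm.
m = −d_i/d_o = −(-53.86)/(460) = +0.117.
The image is virtual, upright and reduced, on the same side as the object.

m = +0.117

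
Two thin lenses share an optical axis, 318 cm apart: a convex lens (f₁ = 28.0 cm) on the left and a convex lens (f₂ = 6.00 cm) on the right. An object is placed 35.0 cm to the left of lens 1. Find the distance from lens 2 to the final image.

Lens 1: 1/d_i1 = 1/f₁ − 1/d_o1 = 1/(28.0) − 1/(35.0) = 0.007143, so d_i1 = 140.0 cm.
The intermediate image is 140.0 cm to the right of lens 1, which is 318 − (140.0) = 178.0 cm to the left of lens 2, so d_o2 = +178.0 cm.
Lens 2: 1/d_i2 = 1/f₂ − 1/d_o2 = 1/(6.00) − 1/(178.0) = 0.1610, so d_i2 = 6.21 cm.
The final image is real, 6.21 cm to the right of lens 2 (overall magnification ≈ 0.14).

6.21 cm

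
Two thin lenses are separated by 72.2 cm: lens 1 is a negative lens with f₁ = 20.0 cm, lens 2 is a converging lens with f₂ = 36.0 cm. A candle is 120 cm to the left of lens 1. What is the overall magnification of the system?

m = -0.0964

f₁ = −20.0 cm (diverging).
Lens 1: 1/d_i1 = 1/(-20.0) − 1/(120) = -0.05833, so d_i1 = -17.14 cm; m₁ = −d_i1/d_o1 = +0.1428.
d_o2 = 72.2 − (-17.14) = 89.34 cm.
Lens 2: 1/d_i2 = 1/(36.0) − 1/(89.34) = 0.01658, so d_i2 = 60.30 cm; m₂ = −d_i2/d_o2 = -0.6749.
m = m₁·m₂ = (+0.1428)(-0.6749) = -0.0964.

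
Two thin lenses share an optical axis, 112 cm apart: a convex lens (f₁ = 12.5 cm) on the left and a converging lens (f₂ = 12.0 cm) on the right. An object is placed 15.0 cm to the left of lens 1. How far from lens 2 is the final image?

Lens 1: 1/d_i1 = 1/f₁ − 1/d_o1 = 1/(12.5) − 1/(15.0) = 0.01333, so d_i1 = 75.00 cm.
The intermediate image is 75.00 cm to the right of lens 1, which is 112 − (75.00) = 37.00 cm to the left of lens 2, so d_o2 = +37.00 cm.
Lens 2: 1/d_i2 = 1/f₂ − 1/d_o2 = 1/(12.0) − 1/(37.00) = 0.05631, so d_i2 = 17.8 cm.
The final image is real, 17.8 cm to the right of lens 2 (overall magnification ≈ 2.4).

17.8 cm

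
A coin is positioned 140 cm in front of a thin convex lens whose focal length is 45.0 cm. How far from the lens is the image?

Thin-lens equation: 1/v = 1/f − 1/u = 1/(45.00) − 1/(140) = 0.02222 − 0.007143 = 0.01508, so v = 66.3 cm.
The image is real, inverted and reduced, on the far side of the lens.

66.3 cm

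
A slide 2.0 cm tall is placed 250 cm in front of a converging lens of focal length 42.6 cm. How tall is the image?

0.411 cm

1/d_i = 1/f − 1/d_o = 1/(42.60) − 1/(250) = 0.01947, so d_i = 51.35 cm.
m = −d_i/d_o = -0.2054.
|h_i| = |m|·h_o = 0.2054 × 2.0 = 0.411 cm. The image is real, inverted and reduced, on the far side of the lens.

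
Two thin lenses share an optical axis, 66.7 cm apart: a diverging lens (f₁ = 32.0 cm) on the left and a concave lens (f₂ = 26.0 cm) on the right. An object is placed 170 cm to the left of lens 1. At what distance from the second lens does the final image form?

Lens 1 is diverging, so f₁ = −32.0 cm.
Lens 1: 1/d_i1 = 1/f₁ − 1/d_o1 = 1/(-32.0) − 1/(170) = -0.03713, so d_i1 = -26.93 cm.
The intermediate image is 26.93 cm to the left of lens 1 (virtual), which is 66.7 − (-26.93) = 93.63 cm to the left of lens 2, so d_o2 = +93.63 cm.
Lens 2 is diverging, so f₂ = −26.0 cm.
Lens 2: 1/d_i2 = 1/f₂ − 1/d_o2 = 1/(-26.0) − 1/(93.63) = -0.04914, so d_i2 = -20.3 cm.
The final image is virtual, 20.3 cm to the left of lens 2 (overall magnification ≈ 0.034).

20.3 cm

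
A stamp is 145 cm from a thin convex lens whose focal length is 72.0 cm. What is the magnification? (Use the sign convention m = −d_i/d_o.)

1/d_i = 1/f − 1/d_o = 1/(72.00) − 1/(145) = 0.006992, so d_i = 143.0 cm.
m = −d_i/d_o = −(143.0)/(145) = -0.986.
The image is real, inverted and reduced, on the far side of the lens.

m = -0.986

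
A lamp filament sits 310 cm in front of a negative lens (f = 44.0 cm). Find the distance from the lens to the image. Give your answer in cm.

For a negative lens, f = -44.0 cm.
Thin-lens equation: 1/q = 1/f − 1/p = 1/(-44.00) − 1/(310) = -0.02273 − 0.003226 = -0.02595, so q = -38.5 cm.
The image is virtual, upright and reduced, on the same side as the object.

38.5 cm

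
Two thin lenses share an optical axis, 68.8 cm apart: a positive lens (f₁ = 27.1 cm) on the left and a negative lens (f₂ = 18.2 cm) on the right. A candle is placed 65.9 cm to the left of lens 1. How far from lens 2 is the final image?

10.1 cm

Lens 1: 1/d_i1 = 1/f₁ − 1/d_o1 = 1/(27.1) − 1/(65.9) = 0.02173, so d_i1 = 46.03 cm.
The intermediate image is 46.03 cm to the right of lens 1, which is 68.8 − (46.03) = 22.77 cm to the left of lens 2, so d_o2 = +22.77 cm.
Lens 2 is diverging, so f₂ = −18.2 cm.
Lens 2: 1/d_i2 = 1/f₂ − 1/d_o2 = 1/(-18.2) − 1/(22.77) = -0.09886, so d_i2 = -10.1 cm.
The final image is virtual, 10.1 cm to the left of lens 2 (overall magnification ≈ -0.31).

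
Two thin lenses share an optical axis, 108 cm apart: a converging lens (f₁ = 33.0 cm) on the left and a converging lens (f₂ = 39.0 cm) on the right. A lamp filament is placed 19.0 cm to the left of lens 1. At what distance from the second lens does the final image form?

52.4 cm

Lens 1: 1/d_i1 = 1/f₁ − 1/d_o1 = 1/(33.0) − 1/(19.0) = -0.02233, so d_i1 = -44.79 cm.
The intermediate image is 44.79 cm to the left of lens 1 (virtual), which is 108 − (-44.79) = 152.8 cm to the left of lens 2, so d_o2 = +152.8 cm.
Lens 2: 1/d_i2 = 1/f₂ − 1/d_o2 = 1/(39.0) − 1/(152.8) = 0.01910, so d_i2 = 52.4 cm.
The final image is real, 52.4 cm to the right of lens 2 (overall magnification ≈ -0.81).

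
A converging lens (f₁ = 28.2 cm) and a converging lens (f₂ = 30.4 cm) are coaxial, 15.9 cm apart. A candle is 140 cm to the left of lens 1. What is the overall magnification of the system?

m = -0.154

Lens 1: 1/d_i1 = 1/(28.2) − 1/(140) = 0.02832, so d_i1 = 35.31 cm; m₁ = −d_i1/d_o1 = -0.2522.
d_o2 = 15.9 − (35.31) = -19.41 cm (virtual object).
Lens 2: 1/d_i2 = 1/(30.4) − 1/(-19.41) = 0.08441, so d_i2 = 11.85 cm; m₂ = −d_i2/d_o2 = +0.6103.
m = m₁·m₂ = (-0.2522)(+0.6103) = -0.154.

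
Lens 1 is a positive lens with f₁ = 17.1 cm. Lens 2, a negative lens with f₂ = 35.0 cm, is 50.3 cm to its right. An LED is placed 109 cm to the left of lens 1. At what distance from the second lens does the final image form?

Lens 1: 1/d_i1 = 1/f₁ − 1/d_o1 = 1/(17.1) − 1/(109) = 0.04931, so d_i1 = 20.28 cm.
The intermediate image is 20.28 cm to the right of lens 1, which is 50.3 − (20.28) = 30.02 cm to the left of lens 2, so d_o2 = +30.02 cm.
Lens 2 is diverging, so f₂ = −35.0 cm.
Lens 2: 1/d_i2 = 1/f₂ − 1/d_o2 = 1/(-35.0) − 1/(30.02) = -0.06188, so d_i2 = -16.2 cm.
The final image is virtual, 16.2 cm to the left of lens 2 (overall magnification ≈ -0.10).

16.2 cm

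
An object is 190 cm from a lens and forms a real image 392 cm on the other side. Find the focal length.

Real image ⇒ d_i = +392 cm.
1/f = 1/d_o + 1/d_i = 1/(190) + 1/(392) = 0.007814, so f = 128 cm.
Since f is positive, the lens is converging.

f = 128 cm (converging)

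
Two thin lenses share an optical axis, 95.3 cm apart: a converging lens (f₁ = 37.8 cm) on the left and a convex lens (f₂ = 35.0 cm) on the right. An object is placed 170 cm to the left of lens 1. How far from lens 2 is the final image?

140 cm

Lens 1: 1/d_i1 = 1/f₁ − 1/d_o1 = 1/(37.8) − 1/(170) = 0.02057, so d_i1 = 48.61 cm.
The intermediate image is 48.61 cm to the right of lens 1, which is 95.3 − (48.61) = 46.69 cm to the left of lens 2, so d_o2 = +46.69 cm.
Lens 2: 1/d_i2 = 1/f₂ − 1/d_o2 = 1/(35.0) − 1/(46.69) = 0.007154, so d_i2 = 140 cm.
The final image is real, 140 cm to the right of lens 2 (overall magnification ≈ 0.86).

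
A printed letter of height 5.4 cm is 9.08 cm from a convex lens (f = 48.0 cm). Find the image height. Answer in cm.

1/d_i = 1/f − 1/d_o = 1/(48.00) − 1/(9.08) = -0.08930, so d_i = -11.20 cm.
m = −d_i/d_o = +1.233.
|h_i| = |m|·h_o = 1.233 × 5.4 = 6.66 cm. The image is virtual, upright and enlarged, on the same side as the object.

6.66 cm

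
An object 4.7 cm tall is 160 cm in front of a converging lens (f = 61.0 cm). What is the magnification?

m = -0.616

1/d_i = 1/f − 1/d_o = 1/(61.00) − 1/(160) = 0.01014, so d_i = 98.59 cm.
m = −d_i/d_o = −(98.59)/(160) = -0.616.
The image is real, inverted and reduced, on the far side of the lens.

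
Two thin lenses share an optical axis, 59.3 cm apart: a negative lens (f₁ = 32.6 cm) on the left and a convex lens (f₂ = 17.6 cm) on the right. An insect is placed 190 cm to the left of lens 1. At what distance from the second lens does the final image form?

Lens 1 is diverging, so f₁ = −32.6 cm.
Lens 1: 1/d_i1 = 1/f₁ − 1/d_o1 = 1/(-32.6) − 1/(190) = -0.03594, so d_i1 = -27.83 cm.
The intermediate image is 27.83 cm to the left of lens 1 (virtual), which is 59.3 − (-27.83) = 87.13 cm to the left of lens 2, so d_o2 = +87.13 cm.
Lens 2: 1/d_i2 = 1/f₂ − 1/d_o2 = 1/(17.6) − 1/(87.13) = 0.04534, so d_i2 = 22.1 cm.
The final image is real, 22.1 cm to the right of lens 2 (overall magnification ≈ -0.037).

22.1 cm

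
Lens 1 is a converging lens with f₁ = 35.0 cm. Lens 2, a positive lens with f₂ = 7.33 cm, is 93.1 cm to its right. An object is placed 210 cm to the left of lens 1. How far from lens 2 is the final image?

8.56 cm

Lens 1: 1/d_i1 = 1/f₁ − 1/d_o1 = 1/(35.0) − 1/(210) = 0.02381, so d_i1 = 42.00 cm.
The intermediate image is 42.00 cm to the right of lens 1, which is 93.1 − (42.00) = 51.10 cm to the left of lens 2, so d_o2 = +51.10 cm.
Lens 2: 1/d_i2 = 1/f₂ − 1/d_o2 = 1/(7.33) − 1/(51.10) = 0.1169, so d_i2 = 8.56 cm.
The final image is real, 8.56 cm to the right of lens 2 (overall magnification ≈ 0.033).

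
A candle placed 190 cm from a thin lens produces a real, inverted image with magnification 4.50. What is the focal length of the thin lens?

f = 155 cm (converging)

m = −d_i/d_o ⇒ d_i = −m·d_o = −(-4.50)·(190) = 855.0 cm.
1/f = 1/d_o + 1/d_i = 1/(190) + 1/(855.0) = 0.006433, so f = 155 cm.
Since f is positive, the thin lens is converging.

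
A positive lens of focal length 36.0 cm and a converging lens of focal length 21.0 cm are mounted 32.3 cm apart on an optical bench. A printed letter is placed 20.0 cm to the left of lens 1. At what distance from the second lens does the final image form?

28.8 cm

Lens 1: 1/d_i1 = 1/f₁ − 1/d_o1 = 1/(36.0) − 1/(20.0) = -0.02222, so d_i1 = -45.00 cm.
The intermediate image is 45.00 cm to the left of lens 1 (virtual), which is 32.3 − (-45.00) = 77.30 cm to the left of lens 2, so d_o2 = +77.30 cm.
Lens 2: 1/d_i2 = 1/f₂ − 1/d_o2 = 1/(21.0) − 1/(77.30) = 0.03468, so d_i2 = 28.8 cm.
The final image is real, 28.8 cm to the right of lens 2 (overall magnification ≈ -0.84).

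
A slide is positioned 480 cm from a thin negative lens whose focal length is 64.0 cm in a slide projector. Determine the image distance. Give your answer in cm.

For a negative lens, f = -64.0 cm.
Thin-lens equation: 1/d_i = 1/f − 1/d_o = 1/(-64.00) − 1/(480) = -0.01562 − 0.002083 = -0.01771, so d_i = -56.5 cm.
The image is virtual, upright and reduced, on the same side as the object.

56.5 cm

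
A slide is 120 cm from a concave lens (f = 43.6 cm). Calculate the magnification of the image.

For a concave lens, f = -43.6 cm.
1/d_i = 1/f − 1/d_o = 1/(-43.60) − 1/(120) = -0.03127, so d_i = -31.98 cm.
m = −d_i/d_o = −(-31.98)/(120) = +0.267.
The image is virtual, upright and reduced, on the same side as the object.

m = +0.267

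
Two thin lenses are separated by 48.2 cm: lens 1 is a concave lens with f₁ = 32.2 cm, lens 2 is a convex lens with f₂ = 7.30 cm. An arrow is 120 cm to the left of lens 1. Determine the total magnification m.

f₁ = −32.2 cm (diverging).
Lens 1: 1/d_i1 = 1/(-32.2) − 1/(120) = -0.03939, so d_i1 = -25.39 cm; m₁ = −d_i1/d_o1 = +0.2116.
d_o2 = 48.2 − (-25.39) = 73.59 cm.
Lens 2: 1/d_i2 = 1/(7.30) − 1/(73.59) = 0.1234, so d_i2 = 8.104 cm; m₂ = −d_i2/d_o2 = -0.1101.
m = m₁·m₂ = (+0.2116)(-0.1101) = -0.0233.

m = -0.0233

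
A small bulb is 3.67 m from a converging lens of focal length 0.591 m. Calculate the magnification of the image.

m = -0.192

1/d_i = 1/f − 1/d_o = 1/(0.5910) − 1/(3.67) = 1.420, so d_i = 0.7044 m.
m = −d_i/d_o = −(0.7044)/(3.67) = -0.192.
The image is real, inverted and reduced, on the far side of the lens.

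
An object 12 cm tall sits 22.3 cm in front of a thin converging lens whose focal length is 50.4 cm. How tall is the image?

1/d_i = 1/f − 1/d_o = 1/(50.40) − 1/(22.3) = -0.02500, so d_i = -40.00 cm.
m = −d_i/d_o = +1.794.
|h_i| = |m|·h_o = 1.794 × 12 = 21.5 cm. The image is virtual, upright and enlarged, on the same side as the object.

21.5 cm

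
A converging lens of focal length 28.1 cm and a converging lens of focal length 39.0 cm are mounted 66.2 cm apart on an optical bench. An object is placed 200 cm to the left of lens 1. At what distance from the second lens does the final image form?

238 cm

Lens 1: 1/d_i1 = 1/f₁ − 1/d_o1 = 1/(28.1) − 1/(200) = 0.03059, so d_i1 = 32.69 cm.
The intermediate image is 32.69 cm to the right of lens 1, which is 66.2 − (32.69) = 33.51 cm to the left of lens 2, so d_o2 = +33.51 cm.
Lens 2: 1/d_i2 = 1/f₂ − 1/d_o2 = 1/(39.0) − 1/(33.51) = -0.004201, so d_i2 = -238 cm.
The final image is virtual, 238 cm to the left of lens 2 (overall magnification ≈ -1.2).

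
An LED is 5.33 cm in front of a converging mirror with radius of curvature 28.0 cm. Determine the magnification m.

m = +1.61

f = R/2 = 28.0/2 = 14.00 cm.
1/d_i = 1/f − 1/d_o = 1/(14.00) − 1/(5.33) = -0.1162, so d_i = -8.607 cm.
m = −d_i/d_o = −(-8.607)/(5.33) = +1.61.
The image is virtual, upright and enlarged, behind the mirror.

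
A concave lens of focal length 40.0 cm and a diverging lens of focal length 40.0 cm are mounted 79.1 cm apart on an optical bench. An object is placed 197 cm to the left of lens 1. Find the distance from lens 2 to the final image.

Lens 1 is diverging, so f₁ = −40.0 cm.
Lens 1: 1/d_i1 = 1/f₁ − 1/d_o1 = 1/(-40.0) − 1/(197) = -0.03008, so d_i1 = -33.25 cm.
The intermediate image is 33.25 cm to the left of lens 1 (virtual), which is 79.1 − (-33.25) = 112.3 cm to the left of lens 2, so d_o2 = +112.3 cm.
Lens 2 is diverging, so f₂ = −40.0 cm.
Lens 2: 1/d_i2 = 1/f₂ − 1/d_o2 = 1/(-40.0) − 1/(112.3) = -0.03390, so d_i2 = -29.5 cm.
The final image is virtual, 29.5 cm to the left of lens 2 (overall magnification ≈ 0.044).

29.5 cm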